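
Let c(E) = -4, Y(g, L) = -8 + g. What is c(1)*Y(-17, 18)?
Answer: 100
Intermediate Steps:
c(1)*Y(-17, 18) = -4*(-8 - 17) = -4*(-25) = 100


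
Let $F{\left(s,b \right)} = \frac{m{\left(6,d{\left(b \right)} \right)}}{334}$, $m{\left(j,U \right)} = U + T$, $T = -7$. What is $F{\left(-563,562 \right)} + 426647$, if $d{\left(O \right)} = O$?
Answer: $\frac{142500653}{334} \approx 4.2665 \cdot 10^{5}$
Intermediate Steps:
$m{\left(j,U \right)} = -7 + U$ ($m{\left(j,U \right)} = U - 7 = -7 + U$)
$F{\left(s,b \right)} = - \frac{7}{334} + \frac{b}{334}$ ($F{\left(s,b \right)} = \frac{-7 + b}{334} = \left(-7 + b\right) \frac{1}{334} = - \frac{7}{334} + \frac{b}{334}$)
$F{\left(-563,562 \right)} + 426647 = \left(- \frac{7}{334} + \frac{1}{334} \cdot 562\right) + 426647 = \left(- \frac{7}{334} + \frac{281}{167}\right) + 426647 = \frac{555}{334} + 426647 = \frac{142500653}{334}$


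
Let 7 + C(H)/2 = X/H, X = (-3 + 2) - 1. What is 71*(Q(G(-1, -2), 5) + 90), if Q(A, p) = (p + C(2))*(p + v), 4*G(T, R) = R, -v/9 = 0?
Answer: 2485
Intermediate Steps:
X = -2 (X = -1 - 1 = -2)
v = 0 (v = -9*0 = 0)
G(T, R) = R/4
C(H) = -14 - 4/H (C(H) = -14 + 2*(-2/H) = -14 - 4/H)
Q(A, p) = p*(-16 + p) (Q(A, p) = (p + (-14 - 4/2))*(p + 0) = (p + (-14 - 4*1/2))*p = (p + (-14 - 2))*p = (p - 16)*p = (-16 + p)*p = p*(-16 + p))
71*(Q(G(-1, -2), 5) + 90) = 71*(5*(-16 + 5) + 90) = 71*(5*(-11) + 90) = 71*(-55 + 90) = 71*35 = 2485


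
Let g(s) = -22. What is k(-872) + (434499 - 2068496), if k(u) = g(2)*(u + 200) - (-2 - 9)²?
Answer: -1619334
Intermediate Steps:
k(u) = -4521 - 22*u (k(u) = -22*(u + 200) - (-2 - 9)² = -22*(200 + u) - 1*(-11)² = (-4400 - 22*u) - 1*121 = (-4400 - 22*u) - 121 = -4521 - 22*u)
k(-872) + (434499 - 2068496) = (-4521 - 22*(-872)) + (434499 - 2068496) = (-4521 + 19184) - 1633997 = 14663 - 1633997 = -1619334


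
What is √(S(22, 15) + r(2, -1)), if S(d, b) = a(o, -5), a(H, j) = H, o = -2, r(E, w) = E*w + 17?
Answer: √13 ≈ 3.6056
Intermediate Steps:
r(E, w) = 17 + E*w
S(d, b) = -2
√(S(22, 15) + r(2, -1)) = √(-2 + (17 + 2*(-1))) = √(-2 + (17 - 2)) = √(-2 + 15) = √13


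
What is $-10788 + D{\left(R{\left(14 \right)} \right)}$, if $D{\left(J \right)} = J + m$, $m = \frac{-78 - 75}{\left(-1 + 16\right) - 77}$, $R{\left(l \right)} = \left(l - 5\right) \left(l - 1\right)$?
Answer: $- \frac{661449}{62} \approx -10669.0$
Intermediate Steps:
$R{\left(l \right)} = \left(-1 + l\right) \left(-5 + l\right)$ ($R{\left(l \right)} = \left(-5 + l\right) \left(-1 + l\right) = \left(-1 + l\right) \left(-5 + l\right)$)
$m = \frac{153}{62}$ ($m = - \frac{153}{15 - 77} = - \frac{153}{-62} = \left(-153\right) \left(- \frac{1}{62}\right) = \frac{153}{62} \approx 2.4677$)
$D{\left(J \right)} = \frac{153}{62} + J$ ($D{\left(J \right)} = J + \frac{153}{62} = \frac{153}{62} + J$)
$-10788 + D{\left(R{\left(14 \right)} \right)} = -10788 + \left(\frac{153}{62} + \left(5 + 14^{2} - 84\right)\right) = -10788 + \left(\frac{153}{62} + \left(5 + 196 - 84\right)\right) = -10788 + \left(\frac{153}{62} + 117\right) = -10788 + \frac{7407}{62} = - \frac{661449}{62}$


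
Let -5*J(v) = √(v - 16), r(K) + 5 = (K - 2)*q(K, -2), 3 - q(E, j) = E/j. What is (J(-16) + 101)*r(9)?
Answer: 9595/2 - 38*I*√2 ≈ 4797.5 - 53.74*I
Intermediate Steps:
q(E, j) = 3 - E/j
r(K) = -5 + (-2 + K)*(3 + K/2) (r(K) = -5 + (K - 2)*(3 - 1*K/(-2)) = -5 + (-2 + K)*(3 - 1*K*(-½)) = -5 + (-2 + K)*(3 + K/2))
J(v) = -√(-16 + v)/5 (J(v) = -√(v - 16)/5 = -√(-16 + v)/5)
(J(-16) + 101)*r(9) = (-√(-16 - 16)/5 + 101)*(-11 + (½)*9² + 2*9) = (-4*I*√2/5 + 101)*(-11 + (½)*81 + 18) = (-4*I*√2/5 + 101)*(-11 + 81/2 + 18) = (-4*I*√2/5 + 101)*(95/2) = (101 - 4*I*√2/5)*(95/2) = 9595/2 - 38*I*√2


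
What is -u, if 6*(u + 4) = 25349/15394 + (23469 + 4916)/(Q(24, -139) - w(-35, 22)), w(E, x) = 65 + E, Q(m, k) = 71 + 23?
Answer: -207467921/2955648 ≈ -70.194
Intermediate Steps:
Q(m, k) = 94
u = 207467921/2955648 (u = -4 + (25349/15394 + (23469 + 4916)/(94 - (65 - 35)))/6 = -4 + (25349*(1/15394) + 28385/(94 - 1*30))/6 = -4 + (25349/15394 + 28385/(94 - 30))/6 = -4 + (25349/15394 + 28385/64)/6 = -4 + (⅙)*(219290513/492608) = -4 + 219290513/2955648 = 207467921/2955648 ≈ 70.194)
-u = -1*207467921/2955648 = -207467921/2955648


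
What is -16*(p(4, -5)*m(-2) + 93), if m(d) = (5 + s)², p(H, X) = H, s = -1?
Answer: -2512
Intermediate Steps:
m(d) = 16 (m(d) = (5 - 1)² = 4² = 16)
-16*(p(4, -5)*m(-2) + 93) = -16*(4*16 + 93) = -16*(64 + 93) = -16*157 = -2512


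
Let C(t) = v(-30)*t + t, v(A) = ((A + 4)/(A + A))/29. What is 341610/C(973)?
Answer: 297200700/859159 ≈ 345.92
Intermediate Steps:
v(A) = (4 + A)/(58*A) (v(A) = ((4 + A)/((2*A)))*(1/29) = ((4 + A)*(1/(2*A)))*(1/29) = ((4 + A)/(2*A))*(1/29) = (4 + A)/(58*A))
C(t) = 883*t/870 (C(t) = ((1/58)*(4 - 30)/(-30))*t + t = ((1/58)*(-1/30)*(-26))*t + t = 13*t/870 + t = 883*t/870)
341610/C(973) = 341610/(((883/870)*973)) = 341610/(859159/870) = 341610*(870/859159) = 297200700/859159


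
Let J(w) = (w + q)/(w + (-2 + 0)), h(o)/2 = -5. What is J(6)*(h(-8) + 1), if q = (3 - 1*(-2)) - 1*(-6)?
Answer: -153/4 ≈ -38.250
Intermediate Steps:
h(o) = -10 (h(o) = 2*(-5) = -10)
q = 11 (q = (3 + 2) + 6 = 5 + 6 = 11)
J(w) = (11 + w)/(-2 + w) (J(w) = (w + 11)/(w + (-2 + 0)) = (11 + w)/(w - 2) = (11 + w)/(-2 + w))
J(6)*(h(-8) + 1) = ((11 + 6)/(-2 + 6))*(-10 + 1) = (17/4)*(-9) = -153/4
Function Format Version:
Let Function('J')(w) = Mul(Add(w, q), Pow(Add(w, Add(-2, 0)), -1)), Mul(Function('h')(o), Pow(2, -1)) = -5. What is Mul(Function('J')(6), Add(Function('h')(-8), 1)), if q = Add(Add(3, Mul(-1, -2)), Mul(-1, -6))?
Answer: Rational(-153, 4) ≈ -38.250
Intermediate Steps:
Function('h')(o) = -10 (Function('h')(o) = Mul(2, -5) = -10)
q = 11 (q = Add(Add(3, 2), 6) = Add(5, 6) = 11)
Function('J')(w) = Mul(Pow(Add(-2, w), -1), Add(11, w)) (Function('J')(w) = Mul(Add(w, 11), Pow(Add(w, Add(-2, 0)), -1)) = Mul(Add(11, w), Pow(Add(w, -2), -1)) = Mul(Add(11, w), Pow(Add(-2, w), -1)) = Mul(Pow(Add(-2, w), -1), Add(11, w)))
Mul(Function('J')(6), Add(Function('h')(-8), 1)) = Mul(Mul(Pow(Add(-2, 6), -1), Add(11, 6)), Add(-10, 1)) = Mul(Mul(Pow(4, -1), 17), -9) = Mul(Mul(Rational(1, 4), 17), -9) = Mul(Rational(17, 4), -9) = Rational(-153, 4)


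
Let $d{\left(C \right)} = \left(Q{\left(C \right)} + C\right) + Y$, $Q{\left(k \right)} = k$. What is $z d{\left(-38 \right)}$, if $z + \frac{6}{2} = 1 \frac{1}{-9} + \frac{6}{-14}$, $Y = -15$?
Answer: $\frac{2899}{9} \approx 322.11$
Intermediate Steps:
$d{\left(C \right)} = -15 + 2 C$ ($d{\left(C \right)} = \left(C + C\right) - 15 = 2 C - 15 = -15 + 2 C$)
$z = - \frac{223}{63}$ ($z = -3 + \left(1 \frac{1}{-9} + \frac{6}{-14}\right) = -3 + \left(1 \left(- \frac{1}{9}\right) + 6 \left(- \frac{1}{14}\right)\right) = -3 - \frac{34}{63} = - \frac{223}{63} \approx -3.5397$)
$z d{\left(-38 \right)} = - \frac{223 \left(-15 + 2 \left(-38\right)\right)}{63} = - \frac{223 \left(-15 - 76\right)}{63} = \left(- \frac{223}{63}\right) \left(-91\right) = \frac{2899}{9}$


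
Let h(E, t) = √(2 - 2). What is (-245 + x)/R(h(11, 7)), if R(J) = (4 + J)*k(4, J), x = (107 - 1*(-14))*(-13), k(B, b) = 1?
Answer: -909/2 ≈ -454.50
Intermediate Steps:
h(E, t) = 0 (h(E, t) = √0 = 0)
x = -1573 (x = (107 + 14)*(-13) = 121*(-13) = -1573)
R(J) = 4 + J (R(J) = (4 + J)*1 = 4 + J)
(-245 + x)/R(h(11, 7)) = (-245 - 1573)/(4 + 0) = -1818/4 = -1818*¼ = -909/2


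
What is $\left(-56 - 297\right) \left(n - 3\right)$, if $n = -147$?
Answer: $52950$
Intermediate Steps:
$\left(-56 - 297\right) \left(n - 3\right) = \left(-56 - 297\right) \left(-147 - 3\right) = \left(-353\right) \left(-150\right) = 52950$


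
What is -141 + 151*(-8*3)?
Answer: -3765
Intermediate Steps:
-141 + 151*(-8*3) = -141 + 151*(-24) = -141 - 3624 = -3765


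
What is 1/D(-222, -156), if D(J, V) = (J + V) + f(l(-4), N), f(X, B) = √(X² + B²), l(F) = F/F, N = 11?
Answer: -189/71381 - √122/142762 ≈ -0.0027251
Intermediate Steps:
l(F) = 1
f(X, B) = √(B² + X²)
D(J, V) = J + V + √122 (D(J, V) = (J + V) + √(11² + 1²) = (J + V) + √(121 + 1) = (J + V) + √122 = J + V + √122)
1/D(-222, -156) = 1/(-222 - 156 + √122) = 1/(-378 + √122)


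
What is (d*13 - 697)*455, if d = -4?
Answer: -340795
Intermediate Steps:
(d*13 - 697)*455 = (-4*13 - 697)*455 = (-52 - 697)*455 = -749*455 = -340795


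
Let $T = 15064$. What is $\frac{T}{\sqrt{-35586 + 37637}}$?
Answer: $\frac{2152 \sqrt{2051}}{293} \approx 332.63$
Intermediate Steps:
$\frac{T}{\sqrt{-35586 + 37637}} = \frac{15064}{\sqrt{-35586 + 37637}} = \frac{15064}{\sqrt{2051}} = 15064 \frac{\sqrt{2051}}{2051} = \frac{2152 \sqrt{2051}}{293}$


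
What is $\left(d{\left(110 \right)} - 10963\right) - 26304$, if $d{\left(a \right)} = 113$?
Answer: $-37154$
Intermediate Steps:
$\left(d{\left(110 \right)} - 10963\right) - 26304 = \left(113 - 10963\right) - 26304 = -10850 - 26304 = -37154$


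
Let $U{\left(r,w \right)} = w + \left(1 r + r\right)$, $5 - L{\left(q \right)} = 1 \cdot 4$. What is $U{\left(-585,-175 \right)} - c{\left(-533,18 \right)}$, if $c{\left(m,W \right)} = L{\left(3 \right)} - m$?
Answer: $-1879$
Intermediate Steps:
$L{\left(q \right)} = 1$ ($L{\left(q \right)} = 5 - 1 \cdot 4 = 5 - 4 = 1$)
$c{\left(m,W \right)} = 1 - m$
$U{\left(r,w \right)} = w + 2 r$ ($U{\left(r,w \right)} = w + \left(r + r\right) = w + 2 r$)
$U{\left(-585,-175 \right)} - c{\left(-533,18 \right)} = \left(-175 + 2 \left(-585\right)\right) - \left(1 - -533\right) = \left(-175 - 1170\right) - \left(1 + 533\right) = -1345 - 534 = -1879$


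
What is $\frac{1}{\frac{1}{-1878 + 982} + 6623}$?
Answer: $\frac{896}{5934207} \approx 0.00015099$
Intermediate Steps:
$\frac{1}{\frac{1}{-1878 + 982} + 6623} = \frac{1}{\frac{1}{-896} + 6623} = \frac{1}{- \frac{1}{896} + 6623} = \frac{1}{\frac{5934207}{896}} = \frac{896}{5934207}$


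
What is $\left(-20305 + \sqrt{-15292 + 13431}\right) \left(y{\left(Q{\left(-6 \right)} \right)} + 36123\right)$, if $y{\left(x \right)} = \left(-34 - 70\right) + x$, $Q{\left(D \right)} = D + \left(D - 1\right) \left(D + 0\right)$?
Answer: $-732096775 + 36055 i \sqrt{1861} \approx -7.321 \cdot 10^{8} + 1.5554 \cdot 10^{6} i$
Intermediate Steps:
$Q{\left(D \right)} = D + D \left(-1 + D\right)$ ($Q{\left(D \right)} = D + \left(-1 + D\right) D = D + D \left(-1 + D\right)$)
$y{\left(x \right)} = -104 + x$
$\left(-20305 + \sqrt{-15292 + 13431}\right) \left(y{\left(Q{\left(-6 \right)} \right)} + 36123\right) = \left(-20305 + \sqrt{-15292 + 13431}\right) \left(\left(-104 + \left(-6\right)^{2}\right) + 36123\right) = \left(-20305 + \sqrt{-1861}\right) \left(\left(-104 + 36\right) + 36123\right) = \left(-20305 + i \sqrt{1861}\right) \left(-68 + 36123\right) = \left(-20305 + i \sqrt{1861}\right) 36055 = -732096775 + 36055 i \sqrt{1861}$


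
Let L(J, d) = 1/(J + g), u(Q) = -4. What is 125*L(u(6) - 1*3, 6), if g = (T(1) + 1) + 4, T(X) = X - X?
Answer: -125/2 ≈ -62.500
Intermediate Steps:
T(X) = 0
g = 5 (g = (0 + 1) + 4 = 1 + 4 = 5)
L(J, d) = 1/(5 + J) (L(J, d) = 1/(J + 5) = 1/(5 + J))
125*L(u(6) - 1*3, 6) = 125/(5 + (-4 - 1*3)) = 125/(5 + (-4 - 3)) = 125/(5 - 7) = 125/(-2) = 125*(-½) = -125/2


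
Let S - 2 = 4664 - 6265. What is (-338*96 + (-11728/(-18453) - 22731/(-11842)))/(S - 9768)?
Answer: 7089992444729/2483921682342 ≈ 2.8544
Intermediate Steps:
S = -1599 (S = 2 + (4664 - 6265) = 2 - 1601 = -1599)
(-338*96 + (-11728/(-18453) - 22731/(-11842)))/(S - 9768) = (-338*96 + (-11728/(-18453) - 22731/(-11842)))/(-1599 - 9768) = (-32448 + (-11728*(-1/18453) - 22731*(-1/11842)))/(-11367) = (-32448 + (11728/18453 + 22731/11842))*(-1/11367) = (-32448 + 558338119/218520426)*(-1/11367) = -7089992444729/218520426*(-1/11367) = 7089992444729/2483921682342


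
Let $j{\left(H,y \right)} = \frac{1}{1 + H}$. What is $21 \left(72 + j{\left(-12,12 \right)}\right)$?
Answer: $\frac{16611}{11} \approx 1510.1$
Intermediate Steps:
$21 \left(72 + j{\left(-12,12 \right)}\right) = 21 \left(72 + \frac{1}{1 - 12}\right) = 21 \left(72 + \frac{1}{-11}\right) = 21 \left(72 - \frac{1}{11}\right) = 21 \cdot \frac{791}{11} = \frac{16611}{11}$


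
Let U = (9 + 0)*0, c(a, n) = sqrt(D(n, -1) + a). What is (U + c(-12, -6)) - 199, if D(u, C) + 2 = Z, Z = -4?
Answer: -199 + 3*I*sqrt(2) ≈ -199.0 + 4.2426*I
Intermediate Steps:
D(u, C) = -6 (D(u, C) = -2 - 4 = -6)
c(a, n) = sqrt(-6 + a)
U = 0 (U = 9*0 = 0)
(U + c(-12, -6)) - 199 = (0 + sqrt(-6 - 12)) - 199 = (0 + sqrt(-18)) - 199 = (0 + 3*I*sqrt(2)) - 199 = 3*I*sqrt(2) - 199 = -199 + 3*I*sqrt(2)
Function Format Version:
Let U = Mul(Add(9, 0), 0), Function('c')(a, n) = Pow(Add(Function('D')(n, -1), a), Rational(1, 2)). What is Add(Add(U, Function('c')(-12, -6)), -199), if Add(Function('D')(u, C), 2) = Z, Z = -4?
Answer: Add(-199, Mul(3, I, Pow(2, Rational(1, 2)))) ≈ Add(-199.00, Mul(4.2426, I))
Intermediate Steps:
Function('D')(u, C) = -6 (Function('D')(u, C) = Add(-2, -4) = -6)
Function('c')(a, n) = Pow(Add(-6, a), Rational(1, 2))
U = 0 (U = Mul(9, 0) = 0)
Add(Add(U, Function('c')(-12, -6)), -199) = Add(Add(0, Pow(Add(-6, -12), Rational(1, 2))), -199) = Add(Add(0, Pow(-18, Rational(1, 2))), -199) = Add(Add(0, Mul(3, I, Pow(2, Rational(1, 2)))), -199) = Add(Mul(3, I, Pow(2, Rational(1, 2))), -199) = Add(-199, Mul(3, I, Pow(2, Rational(1, 2))))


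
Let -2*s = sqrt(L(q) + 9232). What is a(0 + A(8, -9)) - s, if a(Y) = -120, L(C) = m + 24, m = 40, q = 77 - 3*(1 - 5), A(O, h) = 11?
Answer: -120 + 2*sqrt(581) ≈ -71.792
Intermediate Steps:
q = 89 (q = 77 - 3*(-4) = 77 - 1*(-12) = 77 + 12 = 89)
L(C) = 64 (L(C) = 40 + 24 = 64)
s = -2*sqrt(581) (s = -sqrt(64 + 9232)/2 = -2*sqrt(581) ≈ -48.208)
a(0 + A(8, -9)) - s = -120 - (-2)*sqrt(581) = -120 + 2*sqrt(581)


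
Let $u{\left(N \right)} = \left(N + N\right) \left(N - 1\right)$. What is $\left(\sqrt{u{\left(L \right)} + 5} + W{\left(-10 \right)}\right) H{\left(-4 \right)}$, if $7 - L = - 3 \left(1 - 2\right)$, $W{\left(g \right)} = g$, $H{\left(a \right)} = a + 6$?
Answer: $-20 + 2 \sqrt{29} \approx -9.2297$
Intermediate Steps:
$H{\left(a \right)} = 6 + a$
$L = 4$ ($L = 7 - - 3 \left(1 - 2\right) = 7 - \left(-3\right) \left(-1\right) = 7 - 3 = 4$)
$u{\left(N \right)} = 2 N \left(-1 + N\right)$
$\left(\sqrt{u{\left(L \right)} + 5} + W{\left(-10 \right)}\right) H{\left(-4 \right)} = \left(\sqrt{2 \cdot 4 \left(-1 + 4\right) + 5} - 10\right) \left(6 - 4\right) = \left(\sqrt{2 \cdot 4 \cdot 3 + 5} - 10\right) 2 = \left(\sqrt{24 + 5} - 10\right) 2 = \left(\sqrt{29} - 10\right) 2 = \left(-10 + \sqrt{29}\right) 2 = -20 + 2 \sqrt{29}$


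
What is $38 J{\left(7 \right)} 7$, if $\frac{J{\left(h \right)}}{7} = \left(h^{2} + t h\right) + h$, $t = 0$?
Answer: $104272$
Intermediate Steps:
$J{\left(h \right)} = 7 h + 7 h^{2}$ ($J{\left(h \right)} = 7 \left(\left(h^{2} + 0 h\right) + h\right) = 7 \left(\left(h^{2} + 0\right) + h\right) = 7 \left(h^{2} + h\right) = 7 \left(h + h^{2}\right) = 7 h + 7 h^{2}$)
$38 J{\left(7 \right)} 7 = 38 \cdot 7 \cdot 7 \left(1 + 7\right) 7 = 38 \cdot 7 \cdot 7 \cdot 8 \cdot 7 = 38 \cdot 392 \cdot 7 = 14896 \cdot 7 = 104272$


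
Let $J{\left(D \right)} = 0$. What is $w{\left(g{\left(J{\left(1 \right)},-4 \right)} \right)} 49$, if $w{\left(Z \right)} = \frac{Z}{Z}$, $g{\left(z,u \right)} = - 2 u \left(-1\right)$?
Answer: $49$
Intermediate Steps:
$g{\left(z,u \right)} = 2 u$
$w{\left(Z \right)} = 1$
$w{\left(g{\left(J{\left(1 \right)},-4 \right)} \right)} 49 = 1 \cdot 49 = 49$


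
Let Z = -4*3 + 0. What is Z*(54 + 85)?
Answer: -1668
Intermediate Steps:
Z = -12 (Z = -12 + 0 = -12)
Z*(54 + 85) = -12*(54 + 85) = -12*139 = -1668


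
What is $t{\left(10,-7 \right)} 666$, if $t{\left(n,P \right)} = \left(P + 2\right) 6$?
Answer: $-19980$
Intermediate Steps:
$t{\left(n,P \right)} = 12 + 6 P$ ($t{\left(n,P \right)} = \left(2 + P\right) 6 = 12 + 6 P$)
$t{\left(10,-7 \right)} 666 = \left(12 + 6 \left(-7\right)\right) 666 = \left(12 - 42\right) 666 = \left(-30\right) 666 = -19980$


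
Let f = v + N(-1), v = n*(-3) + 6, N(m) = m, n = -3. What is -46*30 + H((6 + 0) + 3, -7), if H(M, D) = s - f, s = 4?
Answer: -1390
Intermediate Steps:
v = 15 (v = -3*(-3) + 6 = 9 + 6 = 15)
f = 14 (f = 15 - 1 = 14)
H(M, D) = -10 (H(M, D) = 4 - 1*14 = 4 - 14 = -10)
-46*30 + H((6 + 0) + 3, -7) = -46*30 - 10 = -1380 - 10 = -1390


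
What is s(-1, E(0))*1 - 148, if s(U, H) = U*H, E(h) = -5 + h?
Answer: -143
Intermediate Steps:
s(U, H) = H*U
s(-1, E(0))*1 - 148 = ((-5 + 0)*(-1))*1 - 148 = -5*(-1)*1 - 148 = 5*1 - 148 = 5 - 148 = -143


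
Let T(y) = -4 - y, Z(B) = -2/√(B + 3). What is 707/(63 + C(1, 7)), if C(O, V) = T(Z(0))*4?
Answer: 99687/6563 - 5656*√3/6563 ≈ 13.697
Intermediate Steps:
Z(B) = -2/√(3 + B)
C(O, V) = -16 + 8*√3/3 (C(O, V) = (-4 - (-2)/√(3 + 0))*4 = (-4 - (-2)/√3)*4 = (-4 - (-2)*√3/3)*4 = (-4 + 2*√3/3)*4 = -16 + 8*√3/3)
707/(63 + C(1, 7)) = 707/(63 + (-16 + 8*√3/3)) = 707/(47 + 8*√3/3)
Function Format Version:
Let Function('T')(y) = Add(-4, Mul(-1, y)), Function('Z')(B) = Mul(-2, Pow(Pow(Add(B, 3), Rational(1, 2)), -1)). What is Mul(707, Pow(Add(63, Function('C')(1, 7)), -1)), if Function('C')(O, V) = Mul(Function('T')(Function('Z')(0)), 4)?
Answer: Add(Rational(99687, 6563), Mul(Rational(-5656, 6563), Pow(3, Rational(1, 2)))) ≈ 13.697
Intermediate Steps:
Function('Z')(B) = Mul(-2, Pow(Add(3, B), Rational(-1, 2))) (Function('Z')(B) = Mul(-2, Pow(Pow(Add(3, B), Rational(1, 2)), -1)) = Mul(-2, Pow(Add(3, B), Rational(-1, 2))))
Function('C')(O, V) = Add(-16, Mul(Rational(8, 3), Pow(3, Rational(1, 2)))) (Function('C')(O, V) = Mul(Add(-4, Mul(-1, Mul(-2, Pow(Add(3, 0), Rational(-1, 2))))), 4) = Mul(Add(-4, Mul(-1, Mul(-2, Pow(3, Rational(-1, 2))))), 4) = Mul(Add(-4, Mul(-1, Mul(-2, Mul(Rational(1, 3), Pow(3, Rational(1, 2)))))), 4) = Mul(Add(-4, Mul(-1, Mul(Rational(-2, 3), Pow(3, Rational(1, 2))))), 4) = Mul(Add(-4, Mul(Rational(2, 3), Pow(3, Rational(1, 2)))), 4) = Add(-16, Mul(Rational(8, 3), Pow(3, Rational(1, 2)))))
Mul(707, Pow(Add(63, Function('C')(1, 7)), -1)) = Mul(707, Pow(Add(63, Add(-16, Mul(Rational(8, 3), Pow(3, Rational(1, 2))))), -1)) = Mul(707, Pow(Add(47, Mul(Rational(8, 3), Pow(3, Rational(1, 2)))), -1))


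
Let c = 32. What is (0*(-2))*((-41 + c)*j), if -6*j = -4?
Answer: 0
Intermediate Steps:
j = ⅔ (j = -⅙*(-4) = ⅔ ≈ 0.66667)
(0*(-2))*((-41 + c)*j) = (0*(-2))*((-41 + 32)*(⅔)) = 0*(-9*⅔) = 0*(-6) = 0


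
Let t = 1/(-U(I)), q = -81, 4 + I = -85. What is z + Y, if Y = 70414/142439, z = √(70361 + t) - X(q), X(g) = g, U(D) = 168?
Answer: 11607973/142439 + √496467174/84 ≈ 346.75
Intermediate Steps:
I = -89 (I = -4 - 85 = -89)
t = -1/168 (t = 1/(-1*168) = 1/(-168) = -1/168 ≈ -0.0059524)
z = 81 + √496467174/84 (z = √(70361 - 1/168) - 1*(-81) = √(11820647/168) + 81 = √496467174/84 + 81 = 81 + √496467174/84 ≈ 346.26)
Y = 70414/142439 (Y = 70414*(1/142439) = 70414/142439 ≈ 0.49434)
z + Y = (81 + √496467174/84) + 70414/142439 = 11607973/142439 + √496467174/84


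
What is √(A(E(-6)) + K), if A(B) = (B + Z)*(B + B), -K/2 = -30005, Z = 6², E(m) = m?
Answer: 5*√2386 ≈ 244.23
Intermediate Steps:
Z = 36
K = 60010 (K = -2*(-30005) = 60010)
A(B) = 2*B*(36 + B) (A(B) = (B + 36)*(B + B) = (36 + B)*(2*B) = 2*B*(36 + B))
√(A(E(-6)) + K) = √(2*(-6)*(36 - 6) + 60010) = √(2*(-6)*30 + 60010) = √(-360 + 60010) = √59650 = 5*√2386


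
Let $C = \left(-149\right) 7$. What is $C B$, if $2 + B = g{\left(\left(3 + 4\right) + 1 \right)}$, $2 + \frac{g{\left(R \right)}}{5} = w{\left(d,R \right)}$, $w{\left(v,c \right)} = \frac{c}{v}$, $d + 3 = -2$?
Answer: $20860$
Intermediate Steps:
$d = -5$ ($d = -3 - 2 = -5$)
$g{\left(R \right)} = -10 - R$ ($g{\left(R \right)} = -10 + 5 \frac{R}{-5} = -10 + 5 R \left(- \frac{1}{5}\right) = -10 + 5 \left(- \frac{R}{5}\right) = -10 - R$)
$B = -20$ ($B = -2 - 18 = -20$)
$C = -1043$
$C B = \left(-1043\right) \left(-20\right) = 20860$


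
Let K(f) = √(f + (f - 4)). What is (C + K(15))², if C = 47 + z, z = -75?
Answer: (28 - √26)² ≈ 524.46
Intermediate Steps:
K(f) = √(-4 + 2*f) (K(f) = √(f + (-4 + f)) = √(-4 + 2*f))
C = -28 (C = 47 - 75 = -28)
(C + K(15))² = (-28 + √(-4 + 2*15))² = (-28 + √(-4 + 30))² = (-28 + √26)²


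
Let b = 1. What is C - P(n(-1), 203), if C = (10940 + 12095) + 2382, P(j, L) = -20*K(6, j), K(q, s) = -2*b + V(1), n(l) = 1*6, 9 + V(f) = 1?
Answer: 25217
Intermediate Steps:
V(f) = -8 (V(f) = -9 + 1 = -8)
n(l) = 6
K(q, s) = -10 (K(q, s) = -2*1 - 8 = -2 - 8 = -10)
P(j, L) = 200 (P(j, L) = -20*(-10) = 200)
C = 25417 (C = 23035 + 2382 = 25417)
C - P(n(-1), 203) = 25417 - 1*200 = 25417 - 200 = 25217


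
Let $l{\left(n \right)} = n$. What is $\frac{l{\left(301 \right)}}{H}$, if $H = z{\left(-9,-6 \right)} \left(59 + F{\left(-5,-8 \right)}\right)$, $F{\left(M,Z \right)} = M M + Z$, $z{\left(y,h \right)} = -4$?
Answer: $- \frac{301}{304} \approx -0.99013$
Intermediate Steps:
$F{\left(M,Z \right)} = Z + M^{2}$ ($F{\left(M,Z \right)} = M^{2} + Z = Z + M^{2}$)
$H = -304$ ($H = - 4 \left(59 - \left(8 - \left(-5\right)^{2}\right)\right) = - 4 \left(59 + \left(-8 + 25\right)\right) = - 4 \left(59 + 17\right) = \left(-4\right) 76 = -304$)
$\frac{l{\left(301 \right)}}{H} = \frac{301}{-304} = 301 \left(- \frac{1}{304}\right) = - \frac{301}{304}$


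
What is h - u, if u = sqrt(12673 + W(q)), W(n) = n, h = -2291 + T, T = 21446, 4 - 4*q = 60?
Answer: 19155 - sqrt(12659) ≈ 19043.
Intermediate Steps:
q = -14 (q = 1 - 1/4*60 = 1 - 15 = -14)
h = 19155 (h = -2291 + 21446 = 19155)
u = sqrt(12659) (u = sqrt(12673 - 14) = sqrt(12659) ≈ 112.51)
h - u = 19155 - sqrt(12659)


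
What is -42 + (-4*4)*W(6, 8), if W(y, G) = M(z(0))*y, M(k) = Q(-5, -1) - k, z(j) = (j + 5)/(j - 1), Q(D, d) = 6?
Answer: -1098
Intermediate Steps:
z(j) = (5 + j)/(-1 + j)
M(k) = 6 - k
W(y, G) = 11*y (W(y, G) = (6 - (5 + 0)/(-1 + 0))*y = (6 - 5/(-1))*y = (6 - (-1)*5)*y = (6 - 1*(-5))*y = (6 + 5)*y = 11*y)
-42 + (-4*4)*W(6, 8) = -42 + (-4*4)*(11*6) = -42 - 16*66 = -42 - 1056 = -1098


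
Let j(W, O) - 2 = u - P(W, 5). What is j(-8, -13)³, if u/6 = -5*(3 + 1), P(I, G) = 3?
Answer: -1771561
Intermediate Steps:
u = -120 (u = 6*(-5*(3 + 1)) = 6*(-5*4) = 6*(-20) = -120)
j(W, O) = -121 (j(W, O) = 2 + (-120 - 1*3) = 2 + (-120 - 3) = 2 - 123 = -121)
j(-8, -13)³ = (-121)³ = -1771561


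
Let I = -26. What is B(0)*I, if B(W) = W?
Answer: 0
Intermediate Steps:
B(0)*I = 0*(-26) = 0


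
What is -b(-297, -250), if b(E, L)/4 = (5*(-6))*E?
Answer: -35640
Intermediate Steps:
b(E, L) = -120*E (b(E, L) = 4*((5*(-6))*E) = 4*(-30*E) = -120*E)
-b(-297, -250) = -(-120)*(-297) = -1*35640 = -35640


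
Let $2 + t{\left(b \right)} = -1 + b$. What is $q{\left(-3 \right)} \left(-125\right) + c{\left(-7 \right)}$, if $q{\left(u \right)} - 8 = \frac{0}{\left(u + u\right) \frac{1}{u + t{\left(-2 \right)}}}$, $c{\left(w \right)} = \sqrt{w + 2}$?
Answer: $-1000 + i \sqrt{5} \approx -1000.0 + 2.2361 i$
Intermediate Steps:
$c{\left(w \right)} = \sqrt{2 + w}$
$t{\left(b \right)} = -3 + b$ ($t{\left(b \right)} = -2 + \left(-1 + b\right) = -3 + b$)
$q{\left(u \right)} = 8$ ($q{\left(u \right)} = 8 + \frac{0}{\left(u + u\right) \frac{1}{u - 5}} = 8 + \frac{0}{2 u \frac{1}{u - 5}} = 8 + \frac{0}{2 u \frac{1}{-5 + u}} = 8 + 0 \frac{-5 + u}{2 u} = 8 + 0 = 8$)
$q{\left(-3 \right)} \left(-125\right) + c{\left(-7 \right)} = 8 \left(-125\right) + \sqrt{2 - 7} = -1000 + \sqrt{-5} = -1000 + i \sqrt{5}$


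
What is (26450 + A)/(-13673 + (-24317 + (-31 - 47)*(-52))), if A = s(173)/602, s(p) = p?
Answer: -15923073/20428268 ≈ -0.77946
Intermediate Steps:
A = 173/602 ≈ 0.28738
(26450 + A)/(-13673 + (-24317 + (-31 - 47)*(-52))) = (26450 + 173/602)/(-13673 + (-24317 + (-31 - 47)*(-52))) = 15923073/(602*(-13673 + (-24317 - 78*(-52)))) = 15923073/(602*(-13673 + (-24317 + 4056))) = 15923073/(602*(-13673 - 20261)) = (15923073/602)/(-33934) = (15923073/602)*(-1/33934) = -15923073/20428268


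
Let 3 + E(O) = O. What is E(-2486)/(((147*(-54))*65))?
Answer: 2489/515970 ≈ 0.0048239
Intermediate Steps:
E(O) = -3 + O
E(-2486)/(((147*(-54))*65)) = (-3 - 2486)/(((147*(-54))*65)) = -2489/((-7938*65)) = -2489/(-515970) = -2489*(-1/515970) = 2489/515970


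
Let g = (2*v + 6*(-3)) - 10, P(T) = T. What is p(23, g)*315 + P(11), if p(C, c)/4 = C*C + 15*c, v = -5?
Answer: -51649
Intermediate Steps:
g = -38 (g = (2*(-5) + 6*(-3)) - 10 = (-10 - 18) - 10 = -28 - 10 = -38)
p(C, c) = 4*C² + 60*c (p(C, c) = 4*(C*C + 15*c) = 4*(C² + 15*c) = 4*C² + 60*c)
p(23, g)*315 + P(11) = (4*23² + 60*(-38))*315 + 11 = (4*529 - 2280)*315 + 11 = (2116 - 2280)*315 + 11 = -164*315 + 11 = -51660 + 11 = -51649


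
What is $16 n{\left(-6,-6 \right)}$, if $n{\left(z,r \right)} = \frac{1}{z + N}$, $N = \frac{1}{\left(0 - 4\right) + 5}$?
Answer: $- \frac{16}{5} \approx -3.2$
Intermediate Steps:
$N = 1$ ($N = \frac{1}{-4 + 5} = 1^{-1} = 1$)
$n{\left(z,r \right)} = \frac{1}{1 + z}$ ($n{\left(z,r \right)} = \frac{1}{z + 1} = \frac{1}{1 + z}$)
$16 n{\left(-6,-6 \right)} = \frac{16}{1 - 6} = \frac{16}{-5} = 16 \left(- \frac{1}{5}\right) = - \frac{16}{5}$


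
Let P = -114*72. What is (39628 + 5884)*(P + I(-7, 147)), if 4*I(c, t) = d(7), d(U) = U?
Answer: -373482850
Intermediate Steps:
P = -8208
I(c, t) = 7/4 (I(c, t) = (¼)*7 = 7/4)
(39628 + 5884)*(P + I(-7, 147)) = (39628 + 5884)*(-8208 + 7/4) = 45512*(-32825/4) = -373482850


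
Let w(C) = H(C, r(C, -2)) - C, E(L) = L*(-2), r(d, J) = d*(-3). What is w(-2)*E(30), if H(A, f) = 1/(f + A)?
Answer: -135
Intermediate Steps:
r(d, J) = -3*d
H(A, f) = 1/(A + f)
E(L) = -2*L
w(C) = -C - 1/(2*C) (w(C) = 1/(C - 3*C) - C = 1/(-2*C) - C = -1/(2*C) - C = -C - 1/(2*C))
w(-2)*E(30) = (-1*(-2) - ½/(-2))*(-2*30) = (2 - ½*(-½))*(-60) = (2 + ¼)*(-60) = (9/4)*(-60) = -135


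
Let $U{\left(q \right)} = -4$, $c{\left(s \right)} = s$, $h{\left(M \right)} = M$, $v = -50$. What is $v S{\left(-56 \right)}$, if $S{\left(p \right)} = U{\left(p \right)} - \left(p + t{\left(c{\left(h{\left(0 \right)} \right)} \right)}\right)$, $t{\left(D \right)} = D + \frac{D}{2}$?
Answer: $-2600$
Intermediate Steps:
$t{\left(D \right)} = \frac{3 D}{2}$ ($t{\left(D \right)} = D + D \frac{1}{2} = D + \frac{D}{2} = \frac{3 D}{2}$)
$S{\left(p \right)} = -4 - p$ ($S{\left(p \right)} = -4 - \left(p + \frac{3}{2} \cdot 0\right) = -4 - \left(p + 0\right) = -4 - p$)
$v S{\left(-56 \right)} = - 50 \left(-4 - -56\right) = - 50 \left(-4 + 56\right) = \left(-50\right) 52 = -2600$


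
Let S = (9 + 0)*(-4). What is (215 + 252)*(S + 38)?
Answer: 934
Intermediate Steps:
S = -36 (S = 9*(-4) = -36)
(215 + 252)*(S + 38) = (215 + 252)*(-36 + 38) = 467*2 = 934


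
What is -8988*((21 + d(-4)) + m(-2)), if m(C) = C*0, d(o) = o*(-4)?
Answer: -332556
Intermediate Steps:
d(o) = -4*o
m(C) = 0
-8988*((21 + d(-4)) + m(-2)) = -8988*((21 - 4*(-4)) + 0) = -8988*((21 + 16) + 0) = -8988*(37 + 0) = -8988*37 = -332556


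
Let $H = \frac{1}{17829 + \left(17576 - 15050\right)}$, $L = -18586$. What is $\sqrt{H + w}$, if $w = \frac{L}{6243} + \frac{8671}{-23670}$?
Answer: $\frac{i \sqrt{1659750508895131199990}}{22280705130} \approx 1.8285 i$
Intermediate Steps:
$w = - \frac{164687891}{49257270}$ ($w = - \frac{18586}{6243} + \frac{8671}{-23670} = \left(-18586\right) \frac{1}{6243} + 8671 \left(- \frac{1}{23670}\right) = - \frac{18586}{6243} - \frac{8671}{23670} = - \frac{164687891}{49257270} \approx -3.3434$)
$H = \frac{1}{20355}$ ($H = \frac{1}{17829 + \left(17576 - 15050\right)} = \frac{1}{17829 + 2526} = \frac{1}{20355} \approx 4.9128 \cdot 10^{-5}$)
$\sqrt{H + w} = \sqrt{\frac{1}{20355} - \frac{164687891}{49257270}} = \sqrt{- \frac{223478184269}{66842115390}} = \frac{i \sqrt{1659750508895131199990}}{22280705130}$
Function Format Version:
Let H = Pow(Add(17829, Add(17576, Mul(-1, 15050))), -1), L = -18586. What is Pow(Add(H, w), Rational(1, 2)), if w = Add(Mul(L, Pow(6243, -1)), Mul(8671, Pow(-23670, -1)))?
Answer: Mul(Rational(1, 22280705130), I, Pow(1659750508895131199990, Rational(1, 2))) ≈ Mul(1.8285, I)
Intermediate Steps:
w = Rational(-164687891, 49257270) (w = Add(Mul(-18586, Pow(6243, -1)), Mul(8671, Pow(-23670, -1))) = Add(Mul(-18586, Rational(1, 6243)), Mul(8671, Rational(-1, 23670))) = Add(Rational(-18586, 6243), Rational(-8671, 23670)) = Rational(-164687891, 49257270) ≈ -3.3434)
H = Rational(1, 20355) (H = Pow(Add(17829, Add(17576, -15050)), -1) = Pow(Add(17829, 2526), -1) = Pow(20355, -1) = Rational(1, 20355) ≈ 4.9128e-5)
Pow(Add(H, w), Rational(1, 2)) = Pow(Add(Rational(1, 20355), Rational(-164687891, 49257270)), Rational(1, 2)) = Pow(Rational(-223478184269, 66842115390), Rational(1, 2)) = Mul(Rational(1, 22280705130), I, Pow(1659750508895131199990, Rational(1, 2)))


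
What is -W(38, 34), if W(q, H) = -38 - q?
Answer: 76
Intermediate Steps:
-W(38, 34) = -(-38 - 1*38) = -(-38 - 38) = -1*(-76) = 76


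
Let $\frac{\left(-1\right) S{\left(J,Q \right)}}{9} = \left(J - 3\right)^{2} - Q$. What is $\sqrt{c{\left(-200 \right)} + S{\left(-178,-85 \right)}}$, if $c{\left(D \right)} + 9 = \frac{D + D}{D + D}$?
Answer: $i \sqrt{295622} \approx 543.71 i$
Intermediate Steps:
$c{\left(D \right)} = -8$ ($c{\left(D \right)} = -9 + \frac{D + D}{D + D} = -9 + \frac{2 D}{2 D} = -9 + 2 D \frac{1}{2 D} = -9 + 1 = -8$)
$S{\left(J,Q \right)} = - 9 \left(-3 + J\right)^{2} + 9 Q$ ($S{\left(J,Q \right)} = - 9 \left(\left(J - 3\right)^{2} - Q\right) = - 9 \left(\left(-3 + J\right)^{2} - Q\right) = - 9 \left(-3 + J\right)^{2} + 9 Q$)
$\sqrt{c{\left(-200 \right)} + S{\left(-178,-85 \right)}} = \sqrt{-8 + \left(- 9 \left(-3 - 178\right)^{2} + 9 \left(-85\right)\right)} = \sqrt{-8 - \left(765 + 9 \left(-181\right)^{2}\right)} = \sqrt{-8 - 295614} = \sqrt{-295622} = i \sqrt{295622}$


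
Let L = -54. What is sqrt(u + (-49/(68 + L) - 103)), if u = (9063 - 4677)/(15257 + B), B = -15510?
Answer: I*sqrt(31706466)/506 ≈ 11.128*I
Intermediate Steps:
u = -4386/253 (u = (9063 - 4677)/(15257 - 15510) = 4386/(-253) = 4386*(-1/253) = -4386/253 ≈ -17.336)
sqrt(u + (-49/(68 + L) - 103)) = sqrt(-4386/253 + (-49/(68 - 54) - 103)) = sqrt(-4386/253 + (-49/14 - 103)) = sqrt(-4386/253 + ((1/14)*(-49) - 103)) = sqrt(-4386/253 + (-7/2 - 103)) = sqrt(-4386/253 - 213/2) = sqrt(-62661/506) = I*sqrt(31706466)/506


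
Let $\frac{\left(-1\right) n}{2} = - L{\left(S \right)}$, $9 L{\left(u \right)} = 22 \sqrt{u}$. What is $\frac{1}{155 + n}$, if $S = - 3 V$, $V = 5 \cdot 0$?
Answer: $\frac{1}{155} \approx 0.0064516$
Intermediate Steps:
$V = 0$
$S = 0$ ($S = \left(-3\right) 0 = 0$)
$L{\left(u \right)} = \frac{22 \sqrt{u}}{9}$
$n = 0$ ($n = - 2 \left(- \frac{22 \sqrt{0}}{9}\right) = - 2 \left(- \frac{22 \cdot 0}{9}\right) = - 2 \left(\left(-1\right) 0\right) = \left(-2\right) 0 = 0$)
$\frac{1}{155 + n} = \frac{1}{155 + 0} = \frac{1}{155}$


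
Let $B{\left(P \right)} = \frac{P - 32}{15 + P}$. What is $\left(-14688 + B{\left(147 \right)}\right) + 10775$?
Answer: $- \frac{633791}{162} \approx -3912.3$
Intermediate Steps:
$B{\left(P \right)} = \frac{-32 + P}{15 + P}$
$\left(-14688 + B{\left(147 \right)}\right) + 10775 = \left(-14688 + \frac{-32 + 147}{15 + 147}\right) + 10775 = \left(-14688 + \frac{1}{162} \cdot 115\right) + 10775 = \left(-14688 + \frac{115}{162}\right) + 10775 = - \frac{2379341}{162} + 10775 = - \frac{633791}{162}$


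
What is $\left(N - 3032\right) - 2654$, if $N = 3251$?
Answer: $-2435$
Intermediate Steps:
$\left(N - 3032\right) - 2654 = \left(3251 - 3032\right) - 2654 = 219 - 2654 = -2435$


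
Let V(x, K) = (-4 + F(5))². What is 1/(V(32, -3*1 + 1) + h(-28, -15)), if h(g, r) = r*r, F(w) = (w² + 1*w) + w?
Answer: 1/1186 ≈ 0.00084317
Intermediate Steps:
F(w) = w² + 2*w (F(w) = (w² + w) + w = (w + w²) + w = w² + 2*w)
h(g, r) = r²
V(x, K) = 961 (V(x, K) = (-4 + 5*(2 + 5))² = (-4 + 5*7)² = (-4 + 35)² = 31² = 961)
1/(V(32, -3*1 + 1) + h(-28, -15)) = 1/(961 + (-15)²) = 1/(961 + 225) = 1/1186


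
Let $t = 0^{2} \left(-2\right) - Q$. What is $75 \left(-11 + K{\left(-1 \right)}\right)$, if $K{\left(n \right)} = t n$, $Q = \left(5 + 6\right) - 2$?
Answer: $-150$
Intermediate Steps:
$Q = 9$ ($Q = 11 - 2 = 9$)
$t = -9$ ($t = 0^{2} \left(-2\right) - 9 = 0 \left(-2\right) - 9 = 0 - 9 = -9$)
$K{\left(n \right)} = - 9 n$
$75 \left(-11 + K{\left(-1 \right)}\right) = 75 \left(-11 - -9\right) = 75 \left(-11 + 9\right) = 75 \left(-2\right) = -150$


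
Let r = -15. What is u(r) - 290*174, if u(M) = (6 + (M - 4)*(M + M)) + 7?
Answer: -49877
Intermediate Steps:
u(M) = 13 + 2*M*(-4 + M) (u(M) = (6 + (-4 + M)*(2*M)) + 7 = (6 + 2*M*(-4 + M)) + 7 = 13 + 2*M*(-4 + M))
u(r) - 290*174 = (13 - 8*(-15) + 2*(-15)²) - 290*174 = (13 + 120 + 2*225) - 50460 = (13 + 120 + 450) - 50460 = 583 - 50460 = -49877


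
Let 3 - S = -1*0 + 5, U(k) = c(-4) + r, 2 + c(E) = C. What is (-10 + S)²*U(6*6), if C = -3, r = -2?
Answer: -1008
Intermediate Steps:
c(E) = -5 (c(E) = -2 - 3 = -5)
U(k) = -7 (U(k) = -5 - 2 = -7)
S = -2 (S = 3 - (-1*0 + 5) = 3 - (0 + 5) = 3 - 1*5 = 3 - 5 = -2)
(-10 + S)²*U(6*6) = (-10 - 2)²*(-7) = (-12)²*(-7) = 144*(-7) = -1008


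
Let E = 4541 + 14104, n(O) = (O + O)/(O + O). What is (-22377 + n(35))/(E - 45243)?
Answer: 11188/13299 ≈ 0.84127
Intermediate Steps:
n(O) = 1 (n(O) = (2*O)/((2*O)) = (2*O)*(1/(2*O)) = 1)
E = 18645
(-22377 + n(35))/(E - 45243) = (-22377 + 1)/(18645 - 45243) = -22376/(-26598) = -22376*(-1/26598) = 11188/13299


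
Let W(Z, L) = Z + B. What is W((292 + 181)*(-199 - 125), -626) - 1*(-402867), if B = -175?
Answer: 249440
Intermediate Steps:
W(Z, L) = -175 + Z (W(Z, L) = Z - 175 = -175 + Z)
W((292 + 181)*(-199 - 125), -626) - 1*(-402867) = (-175 + (292 + 181)*(-199 - 125)) - 1*(-402867) = (-175 + 473*(-324)) + 402867 = (-175 - 153252) + 402867 = -153427 + 402867 = 249440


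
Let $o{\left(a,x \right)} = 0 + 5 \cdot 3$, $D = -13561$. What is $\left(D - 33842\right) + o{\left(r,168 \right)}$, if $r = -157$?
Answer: $-47388$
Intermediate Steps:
$o{\left(a,x \right)} = 15$ ($o{\left(a,x \right)} = 0 + 15 = 15$)
$\left(D - 33842\right) + o{\left(r,168 \right)} = \left(-13561 - 33842\right) + 15 = -47403 + 15 = -47388$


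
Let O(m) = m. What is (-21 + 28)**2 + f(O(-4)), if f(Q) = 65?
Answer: 114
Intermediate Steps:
(-21 + 28)**2 + f(O(-4)) = (-21 + 28)**2 + 65 = 7**2 + 65 = 49 + 65 = 114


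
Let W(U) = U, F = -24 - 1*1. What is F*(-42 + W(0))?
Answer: 1050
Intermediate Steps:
F = -25 (F = -24 - 1 = -25)
F*(-42 + W(0)) = -25*(-42 + 0) = -25*(-42) = 1050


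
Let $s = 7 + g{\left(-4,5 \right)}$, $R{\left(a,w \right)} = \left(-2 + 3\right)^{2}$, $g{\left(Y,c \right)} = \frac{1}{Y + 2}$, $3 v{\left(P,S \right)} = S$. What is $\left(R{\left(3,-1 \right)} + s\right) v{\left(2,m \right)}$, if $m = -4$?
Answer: $-10$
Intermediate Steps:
$v{\left(P,S \right)} = \frac{S}{3}$
$g{\left(Y,c \right)} = \frac{1}{2 + Y}$
$R{\left(a,w \right)} = 1$ ($R{\left(a,w \right)} = 1^{2} = 1$)
$s = \frac{13}{2}$ ($s = 7 + \frac{1}{2 - 4} = 7 + \frac{1}{-2} = 7 - \frac{1}{2} = \frac{13}{2} \approx 6.5$)
$\left(R{\left(3,-1 \right)} + s\right) v{\left(2,m \right)} = \left(1 + \frac{13}{2}\right) \frac{1}{3} \left(-4\right) = \frac{15}{2} \left(- \frac{4}{3}\right) = -10$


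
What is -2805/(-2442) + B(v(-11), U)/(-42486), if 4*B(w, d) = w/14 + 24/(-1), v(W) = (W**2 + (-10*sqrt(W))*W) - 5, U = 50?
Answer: 25281205/22007748 - 55*I*sqrt(11)/1189608 ≈ 1.1487 - 0.00015334*I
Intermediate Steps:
v(W) = -5 + W**2 - 10*W**(3/2) (v(W) = (W**2 - 10*W**(3/2)) - 5 = -5 + W**2 - 10*W**(3/2))
B(w, d) = -6 + w/56 (B(w, d) = (w/14 + 24/(-1))/4 = (w*(1/14) + 24*(-1))/4 = (w/14 - 24)/4 = (-24 + w/14)/4 = -6 + w/56)
-2805/(-2442) + B(v(-11), U)/(-42486) = -2805/(-2442) + (-6 + (-5 + (-11)**2 - (-110)*I*sqrt(11))/56)/(-42486) = -2805*(-1/2442) + (-6 + (-5 + 121 - (-110)*I*sqrt(11))/56)*(-1/42486) = 85/74 + (-6 + (-5 + 121 + 110*I*sqrt(11))/56)*(-1/42486) = 85/74 + (-6 + (116 + 110*I*sqrt(11))/56)*(-1/42486) = 85/74 + (-6 + (29/14 + 55*I*sqrt(11)/28))*(-1/42486) = 85/74 + (-55/14 + 55*I*sqrt(11)/28)*(-1/42486) = 85/74 + (55/594804 - 55*I*sqrt(11)/1189608) = 25281205/22007748 - 55*I*sqrt(11)/1189608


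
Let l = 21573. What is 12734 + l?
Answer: 34307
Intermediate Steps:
12734 + l = 12734 + 21573 = 34307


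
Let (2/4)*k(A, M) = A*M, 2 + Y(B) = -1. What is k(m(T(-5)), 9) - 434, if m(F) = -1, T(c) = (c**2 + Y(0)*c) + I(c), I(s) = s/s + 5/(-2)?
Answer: -452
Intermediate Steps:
Y(B) = -3 (Y(B) = -2 - 1 = -3)
I(s) = -3/2 (I(s) = 1 + 5*(-1/2) = 1 - 5/2 = -3/2)
T(c) = -3/2 + c**2 - 3*c (T(c) = (c**2 - 3*c) - 3/2 = -3/2 + c**2 - 3*c)
k(A, M) = 2*A*M (k(A, M) = 2*(A*M) = 2*A*M)
k(m(T(-5)), 9) - 434 = 2*(-1)*9 - 434 = -18 - 434 = -452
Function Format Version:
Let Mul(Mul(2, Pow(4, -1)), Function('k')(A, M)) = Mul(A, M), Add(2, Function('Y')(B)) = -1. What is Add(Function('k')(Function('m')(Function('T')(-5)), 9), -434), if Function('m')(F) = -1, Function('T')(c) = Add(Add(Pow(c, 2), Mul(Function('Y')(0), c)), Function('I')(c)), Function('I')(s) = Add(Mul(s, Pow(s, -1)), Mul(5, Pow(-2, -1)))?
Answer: -452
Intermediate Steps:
Function('Y')(B) = -3 (Function('Y')(B) = Add(-2, -1) = -3)
Function('I')(s) = Rational(-3, 2) (Function('I')(s) = Add(1, Mul(5, Rational(-1, 2))) = Add(1, Rational(-5, 2)) = Rational(-3, 2))
Function('T')(c) = Add(Rational(-3, 2), Pow(c, 2), Mul(-3, c)) (Function('T')(c) = Add(Add(Pow(c, 2), Mul(-3, c)), Rational(-3, 2)) = Add(Rational(-3, 2), Pow(c, 2), Mul(-3, c)))
Function('k')(A, M) = Mul(2, A, M) (Function('k')(A, M) = Mul(2, Mul(A, M)) = Mul(2, A, M))
Add(Function('k')(Function('m')(Function('T')(-5)), 9), -434) = Add(Mul(2, -1, 9), -434) = Add(-18, -434) = -452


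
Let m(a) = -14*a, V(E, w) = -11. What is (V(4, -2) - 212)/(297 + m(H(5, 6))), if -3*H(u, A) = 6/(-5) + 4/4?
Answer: -3345/4441 ≈ -0.75321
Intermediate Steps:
H(u, A) = 1/15 (H(u, A) = -(6/(-5) + 4/4)/3 = -(6*(-1/5) + 4*(1/4))/3 = -(-6/5 + 1)/3 = -1/3*(-1/5) = 1/15)
(V(4, -2) - 212)/(297 + m(H(5, 6))) = (-11 - 212)/(297 - 14*1/15) = -223/(297 - 14/15) = -223/4441/15 = -223*15/4441 = -3345/4441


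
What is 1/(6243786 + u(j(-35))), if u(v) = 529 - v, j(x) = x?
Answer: 1/6244350 ≈ 1.6014e-7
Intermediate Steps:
1/(6243786 + u(j(-35))) = 1/(6243786 + (529 - 1*(-35))) = 1/(6243786 + (529 + 35)) = 1/(6243786 + 564) = 1/6244350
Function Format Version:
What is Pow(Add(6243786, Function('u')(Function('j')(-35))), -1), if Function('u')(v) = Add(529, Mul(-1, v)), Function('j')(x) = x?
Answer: Rational(1, 6244350) ≈ 1.6014e-7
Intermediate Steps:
Pow(Add(6243786, Function('u')(Function('j')(-35))), -1) = Pow(Add(6243786, Add(529, Mul(-1, -35))), -1) = Pow(Add(6243786, Add(529, 35)), -1) = Pow(Add(6243786, 564), -1) = Pow(6244350, -1) = Rational(1, 6244350)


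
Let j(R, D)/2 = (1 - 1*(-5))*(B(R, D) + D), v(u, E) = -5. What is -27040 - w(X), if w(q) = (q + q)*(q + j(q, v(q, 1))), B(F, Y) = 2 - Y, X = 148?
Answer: -77952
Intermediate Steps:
j(R, D) = 24 (j(R, D) = 2*((1 - 1*(-5))*((2 - D) + D)) = 2*((1 + 5)*2) = 2*(6*2) = 2*12 = 24)
w(q) = 2*q*(24 + q) (w(q) = (q + q)*(q + 24) = (2*q)*(24 + q) = 2*q*(24 + q))
-27040 - w(X) = -27040 - 2*148*(24 + 148) = -27040 - 2*148*172 = -27040 - 1*50912 = -27040 - 50912 = -77952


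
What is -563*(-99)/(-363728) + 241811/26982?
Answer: 43224767837/4907054448 ≈ 8.8087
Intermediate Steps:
-563*(-99)/(-363728) + 241811/26982 = 55737*(-1/363728) + 241811*(1/26982) = -55737/363728 + 241811/26982 = 43224767837/4907054448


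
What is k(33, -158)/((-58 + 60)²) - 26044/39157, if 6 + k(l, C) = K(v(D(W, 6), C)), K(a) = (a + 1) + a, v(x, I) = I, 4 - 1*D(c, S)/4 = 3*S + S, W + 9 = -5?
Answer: -12673573/156628 ≈ -80.915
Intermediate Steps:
W = -14 (W = -9 - 5 = -14)
D(c, S) = 16 - 16*S (D(c, S) = 16 - 4*(3*S + S) = 16 - 16*S)
K(a) = 1 + 2*a (K(a) = (1 + a) + a = 1 + 2*a)
k(l, C) = -5 + 2*C (k(l, C) = -6 + (1 + 2*C) = -5 + 2*C)
k(33, -158)/((-58 + 60)²) - 26044/39157 = (-5 + 2*(-158))/((-58 + 60)²) - 26044/39157 = (-5 - 316)/(2²) - 26044*1/39157 = -321/4 - 26044/39157 = -12673573/156628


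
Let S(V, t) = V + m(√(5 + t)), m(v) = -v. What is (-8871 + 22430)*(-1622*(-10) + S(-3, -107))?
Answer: 219886303 - 13559*I*√102 ≈ 2.1989e+8 - 1.3694e+5*I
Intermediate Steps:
S(V, t) = V - √(5 + t)
(-8871 + 22430)*(-1622*(-10) + S(-3, -107)) = (-8871 + 22430)*(-1622*(-10) + (-3 - √(5 - 107))) = 13559*(16220 + (-3 - √(-102))) = 13559*(16220 + (-3 - I*√102)) = 13559*(16217 - I*√102) = 219886303 - 13559*I*√102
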